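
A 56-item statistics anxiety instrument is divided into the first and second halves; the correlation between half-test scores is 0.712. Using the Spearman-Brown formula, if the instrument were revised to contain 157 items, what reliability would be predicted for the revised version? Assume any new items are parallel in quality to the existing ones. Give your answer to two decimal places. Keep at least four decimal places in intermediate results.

0.93

Full-test reliability from the split-half r: r_full = 2(0.712)/(1 + 0.712) = 0.8318
Then adjust to 157 items: n = 157/56 = 2.8036
r_new = n·r_full / (1 + (n − 1)·r_full) = 2.3320 / 2.5002 ≈ 0.9327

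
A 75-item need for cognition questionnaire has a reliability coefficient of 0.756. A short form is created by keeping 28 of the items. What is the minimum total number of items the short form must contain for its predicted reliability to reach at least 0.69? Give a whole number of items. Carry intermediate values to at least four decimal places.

First, r for the 28-item form: n = 28/75 = 0.3733, so r_28 = 0.3733·0.756/(1 + (0.3733 − 1)·0.756) = 0.5363
Length factor from the short form to reach 0.69: n' = 0.69(1 − 0.5363) / [0.5363(1 − 0.69)] ≈ 1.9245
Total items = 1.9245 × 28 = 53.89, rounded up to 54.

54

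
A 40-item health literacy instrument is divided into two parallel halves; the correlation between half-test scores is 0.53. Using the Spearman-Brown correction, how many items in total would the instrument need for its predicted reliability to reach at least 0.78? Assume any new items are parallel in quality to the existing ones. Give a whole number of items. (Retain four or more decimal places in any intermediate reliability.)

Corrected full-test reliability: r_full = 2 × 0.53 / (1 + 0.53) ≈ 0.6928
Solve Spearman-Brown for n: n = 0.78(1 − 0.6928) / [0.6928(1 − 0.78)] = 1.5721
Items = 1.5721 × 40 ≈ 62.88 → 63

63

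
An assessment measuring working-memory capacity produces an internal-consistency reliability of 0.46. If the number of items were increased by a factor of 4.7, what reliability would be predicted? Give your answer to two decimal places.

r_new = 4.7·0.46 / [1 + (4.7 − 1)·0.46]
r_new = 2.1620 / 2.7020 ≈ 0.8001

0.80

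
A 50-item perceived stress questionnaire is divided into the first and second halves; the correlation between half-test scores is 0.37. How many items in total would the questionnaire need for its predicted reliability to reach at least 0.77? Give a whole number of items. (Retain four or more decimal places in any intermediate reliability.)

143

r_full = 2(0.37)/(1 + 0.37) = 0.5401
Solve Spearman-Brown for n: n = 0.77(1 − 0.5401) / [0.5401(1 − 0.77)] = 2.8507
Required items = 2.8507 × 50 = 142.53, so 143 items.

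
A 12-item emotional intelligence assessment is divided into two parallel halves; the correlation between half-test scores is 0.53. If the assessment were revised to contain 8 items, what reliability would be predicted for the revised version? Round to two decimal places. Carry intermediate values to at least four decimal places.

Spearman-Brown correction (n = 2): r_full = 2·0.53/(1 + 0.53) = 0.6928
Length factor from 12 to 8 items: n = 8/12 = 0.6667
r_new = n·r_full / (1 + (n − 1)·r_full) = 0.4619 / 0.7691 ≈ 0.6006

0.60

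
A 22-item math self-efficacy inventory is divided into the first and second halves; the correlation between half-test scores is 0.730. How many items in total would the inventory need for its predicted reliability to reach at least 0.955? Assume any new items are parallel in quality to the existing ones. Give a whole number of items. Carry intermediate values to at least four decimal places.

87

r_full = 2(0.730)/(1 + 0.730) = 0.8439
Solve Spearman-Brown for n: n = 0.955(1 − 0.8439) / [0.8439(1 − 0.955)] = 3.9256
Items = 3.9256 × 22 ≈ 86.36 → 87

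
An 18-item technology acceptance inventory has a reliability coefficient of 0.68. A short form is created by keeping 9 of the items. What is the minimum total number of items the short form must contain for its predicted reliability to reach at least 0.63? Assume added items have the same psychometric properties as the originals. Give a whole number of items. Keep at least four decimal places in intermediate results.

First, r for the 9-item form: n = 9/18 = 0.5000, so r_9 = 0.5000·0.68/(1 + (0.5000 − 1)·0.68) = 0.5152
Length factor from the short form to reach 0.63: n' = 0.63(1 − 0.5152) / [0.5152(1 − 0.63)] ≈ 1.6022
Items = 1.6022 × 9 ≈ 14.42 → 15

15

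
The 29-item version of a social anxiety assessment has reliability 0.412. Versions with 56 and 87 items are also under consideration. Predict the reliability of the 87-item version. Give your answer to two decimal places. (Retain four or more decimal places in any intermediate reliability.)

The 56-item form is not needed; work directly from the 29-item form with n = 87/29 = 3.0000.
r_{87} = n·r / (1 + (n − 1)·r) = 1.2360 / 1.8240 ≈ 0.6776

0.68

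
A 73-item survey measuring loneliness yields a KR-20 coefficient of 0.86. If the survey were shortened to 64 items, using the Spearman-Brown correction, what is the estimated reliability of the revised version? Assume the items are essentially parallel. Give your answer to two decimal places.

The new length is 64/73 = 0.8767 times the old.
r_new = 0.8767·0.86 / [1 + (0.8767 − 1)·0.86]
     = 0.7540 / 0.8940 = 0.8434

0.84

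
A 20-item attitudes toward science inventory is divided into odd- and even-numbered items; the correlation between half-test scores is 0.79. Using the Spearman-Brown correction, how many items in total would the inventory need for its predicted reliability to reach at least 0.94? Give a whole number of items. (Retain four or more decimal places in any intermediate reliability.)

Corrected full-test reliability: r_full = 2 × 0.79 / (1 + 0.79) ≈ 0.8827
n = r_tgt(1 − r_full) / [r_full(1 − r_tgt)] = 0.94 × 0.1173 / (0.8827 × 0.06) ≈ 2.0819
Items = 2.0819 × 20 ≈ 41.64 → 42

42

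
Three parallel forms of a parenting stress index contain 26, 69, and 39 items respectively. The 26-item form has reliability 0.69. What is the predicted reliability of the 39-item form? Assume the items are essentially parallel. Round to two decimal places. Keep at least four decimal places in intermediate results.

0.77

Only the ratio of lengths matters: n = 39/26 = 1.5000
r_{39} = n·r / (1 + (n − 1)·r) = 1.0350 / 1.3450 ≈ 0.7695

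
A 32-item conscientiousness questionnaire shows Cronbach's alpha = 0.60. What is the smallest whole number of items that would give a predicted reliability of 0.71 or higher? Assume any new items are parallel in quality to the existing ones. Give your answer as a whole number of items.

Rearranging the Spearman-Brown formula for n,
n = r*(1 − r) / [ r (1 − r*) ]
n = [0.71 × 0.40] / [0.60 × 0.29]
n = 0.2840 / 0.1740 ≈ 1.6322
Items needed = n × 32 = 1.6322 × 32 ≈ 52.23 → round up to 53

53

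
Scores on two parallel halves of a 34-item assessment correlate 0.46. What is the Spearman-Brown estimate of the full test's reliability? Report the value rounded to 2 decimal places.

The full test is twice the length of either half (n = 2).
r_full = 2r_hh / (1 + r_hh) = 2 × 0.46 / (1 + 0.46)
       = 0.9200 / 1.4600 = 0.6301

0.63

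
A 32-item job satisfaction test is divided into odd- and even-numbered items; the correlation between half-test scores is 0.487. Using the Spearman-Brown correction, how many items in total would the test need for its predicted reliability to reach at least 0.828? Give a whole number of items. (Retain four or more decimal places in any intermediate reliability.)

r_full = 2(0.487)/(1 + 0.487) = 0.6550
Solve Spearman-Brown for n: n = 0.828(1 − 0.6550) / [0.6550(1 − 0.828)] = 2.5356
Items = 2.5356 × 32 ≈ 81.14 → 82

82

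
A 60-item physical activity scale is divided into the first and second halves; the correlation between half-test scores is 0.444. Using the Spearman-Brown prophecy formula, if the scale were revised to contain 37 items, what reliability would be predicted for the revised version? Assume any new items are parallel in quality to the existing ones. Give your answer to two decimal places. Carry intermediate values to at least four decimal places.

0.50

Spearman-Brown correction (n = 2): r_full = 2·0.444/(1 + 0.444) = 0.6150
Length factor from 60 to 37 items: n = 37/60 = 0.6167
r_new = n·r_full / (1 + (n − 1)·r_full) = 0.3793 / 0.7643 ≈ 0.4963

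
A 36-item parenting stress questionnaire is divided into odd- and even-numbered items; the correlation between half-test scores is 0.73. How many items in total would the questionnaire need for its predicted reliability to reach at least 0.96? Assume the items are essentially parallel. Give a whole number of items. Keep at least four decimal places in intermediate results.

160

Corrected full-test reliability: r_full = 2 × 0.73 / (1 + 0.73) ≈ 0.8439
Solve Spearman-Brown for n: n = 0.96(1 − 0.8439) / [0.8439(1 − 0.96)] = 4.4394
Required items = 4.4394 × 36 = 159.82, so 160 items.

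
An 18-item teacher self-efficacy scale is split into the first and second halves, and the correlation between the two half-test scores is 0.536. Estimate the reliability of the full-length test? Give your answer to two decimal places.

0.70

The full test is twice the length of either half (n = 2).
r_full = 2r_hh / (1 + r_hh) = 2 × 0.536 / (1 + 0.536)
r_full = 1.0720 / 1.5360 ≈ 0.6979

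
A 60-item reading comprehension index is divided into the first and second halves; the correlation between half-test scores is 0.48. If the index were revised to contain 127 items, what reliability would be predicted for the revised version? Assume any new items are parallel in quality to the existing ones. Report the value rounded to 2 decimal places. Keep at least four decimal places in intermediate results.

0.80

Full-test reliability from the split-half r: r_full = 2(0.48)/(1 + 0.48) = 0.6486
Then adjust to 127 items: n = 127/60 = 2.1167
r_new = n·r_full / (1 + (n − 1)·r_full) = 1.3729 / 1.7243 ≈ 0.7962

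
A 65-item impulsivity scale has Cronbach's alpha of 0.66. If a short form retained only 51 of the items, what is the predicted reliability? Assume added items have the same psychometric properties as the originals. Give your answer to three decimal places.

0.604

The new length is 51/65 = 0.7846 times the old.
r_new = (0.7846 × 0.66) / (1 + (0.7846 − 1) × 0.66)
r_new = 0.5178 / 0.8578 ≈ 0.6036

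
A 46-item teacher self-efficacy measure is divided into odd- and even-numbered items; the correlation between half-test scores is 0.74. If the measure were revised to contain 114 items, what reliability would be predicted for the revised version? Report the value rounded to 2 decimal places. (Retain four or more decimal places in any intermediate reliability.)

0.93

Spearman-Brown correction (n = 2): r_full = 2·0.74/(1 + 0.74) = 0.8506
Length factor from 46 to 114 items: n = 114/46 = 2.4783
r_new = n·r_full / (1 + (n − 1)·r_full) = 2.1080 / 2.2574 ≈ 0.9338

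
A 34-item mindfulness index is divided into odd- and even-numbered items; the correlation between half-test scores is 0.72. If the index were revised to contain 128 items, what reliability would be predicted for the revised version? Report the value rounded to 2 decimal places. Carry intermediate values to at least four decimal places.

Full-test reliability from the split-half r: r_full = 2(0.72)/(1 + 0.72) = 0.8372
Then adjust to 128 items: n = 128/34 = 3.7647
r_new = n·r_full / (1 + (n − 1)·r_full) = 3.1518 / 3.3146 ≈ 0.9509

0.95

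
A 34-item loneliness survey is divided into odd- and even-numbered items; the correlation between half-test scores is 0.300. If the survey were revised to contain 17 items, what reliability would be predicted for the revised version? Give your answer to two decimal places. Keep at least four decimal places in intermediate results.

0.30

Full-test reliability from the split-half r: r_full = 2(0.300)/(1 + 0.300) = 0.4615
Length factor from 34 to 17 items: n = 17/34 = 0.5000
r_new = n·r_full / (1 + (n − 1)·r_full) = 0.2308 / 0.7692 ≈ 0.3001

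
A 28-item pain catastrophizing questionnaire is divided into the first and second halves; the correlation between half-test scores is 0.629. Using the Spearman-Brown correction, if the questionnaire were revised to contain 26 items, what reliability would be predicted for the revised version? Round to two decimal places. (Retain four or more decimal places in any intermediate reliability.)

0.76

Spearman-Brown correction (n = 2): r_full = 2·0.629/(1 + 0.629) = 0.7723
Then adjust to 26 items: n = 26/28 = 0.9286
r_new = n·r_full / (1 + (n − 1)·r_full) = 0.7172 / 0.9449 ≈ 0.7590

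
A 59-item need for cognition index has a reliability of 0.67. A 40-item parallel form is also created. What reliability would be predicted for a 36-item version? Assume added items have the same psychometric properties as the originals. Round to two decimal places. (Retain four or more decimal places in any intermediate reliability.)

Only the ratio of lengths matters: n = 36/59 = 0.6102
r_{36} = n·r / (1 + (n − 1)·r) = 0.4088 / 0.7388 ≈ 0.5533

0.55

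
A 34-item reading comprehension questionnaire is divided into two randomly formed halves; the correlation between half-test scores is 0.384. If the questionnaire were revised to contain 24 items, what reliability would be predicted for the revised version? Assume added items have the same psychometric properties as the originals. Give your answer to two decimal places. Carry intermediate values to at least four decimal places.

Spearman-Brown correction (n = 2): r_full = 2·0.384/(1 + 0.384) = 0.5549
Length factor from 34 to 24 items: n = 24/34 = 0.7059
r_new = n·r_full / (1 + (n − 1)·r_full) = 0.3917 / 0.8368 ≈ 0.4681

0.47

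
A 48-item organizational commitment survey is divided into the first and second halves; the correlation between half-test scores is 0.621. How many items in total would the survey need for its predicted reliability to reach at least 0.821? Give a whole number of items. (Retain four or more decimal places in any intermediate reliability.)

68

r_full = 2(0.621)/(1 + 0.621) = 0.7662
Solve Spearman-Brown for n: n = 0.821(1 − 0.7662) / [0.7662(1 − 0.821)] = 1.3996
Items = 1.3996 × 48 ≈ 67.18 → 68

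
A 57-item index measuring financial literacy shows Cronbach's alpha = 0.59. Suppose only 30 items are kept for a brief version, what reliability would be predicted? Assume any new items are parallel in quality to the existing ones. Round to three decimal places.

0.431

Length ratio n = 30/57 = 0.5263
By Spearman-Brown, r_new = n r / (1 + (n − 1) r).
r_new = (0.5263 × 0.59) / (1 + (0.5263 − 1) × 0.59)
     = 0.3105 / 0.7205 = 0.4310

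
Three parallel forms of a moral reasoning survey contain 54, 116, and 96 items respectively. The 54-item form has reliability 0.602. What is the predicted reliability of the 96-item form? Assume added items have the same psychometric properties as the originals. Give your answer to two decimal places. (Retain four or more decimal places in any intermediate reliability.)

The 116-item form is not needed; work directly from the 54-item form with n = 96/54 = 1.7778.
r_{96} = n·r / (1 + (n − 1)·r) = 1.0702 / 1.4682 ≈ 0.7289

0.73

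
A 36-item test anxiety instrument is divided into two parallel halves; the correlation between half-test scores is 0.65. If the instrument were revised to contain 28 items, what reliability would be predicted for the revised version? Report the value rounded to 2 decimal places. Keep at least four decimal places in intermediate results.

0.74

First correct the split-half correlation to full-test reliability: r_full = 2 × 0.65 / (1 + 0.65) ≈ 0.7879
Length factor from 36 to 28 items: n = 28/36 = 0.7778
r_new = n·r_full / (1 + (n − 1)·r_full) = 0.6128 / 0.8249 ≈ 0.7429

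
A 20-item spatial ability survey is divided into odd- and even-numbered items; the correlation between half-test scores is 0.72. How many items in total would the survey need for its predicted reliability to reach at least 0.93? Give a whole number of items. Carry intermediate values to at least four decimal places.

Corrected full-test reliability: r_full = 2 × 0.72 / (1 + 0.72) ≈ 0.8372
n = r_tgt(1 − r_full) / [r_full(1 − r_tgt)] = 0.93 × 0.1628 / (0.8372 × 0.07) ≈ 2.5835
Items = 2.5835 × 20 ≈ 51.67 → 52

52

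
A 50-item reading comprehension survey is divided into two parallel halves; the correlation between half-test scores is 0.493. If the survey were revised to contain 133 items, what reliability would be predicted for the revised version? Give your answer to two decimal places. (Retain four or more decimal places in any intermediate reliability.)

0.84

Full-test reliability from the split-half r: r_full = 2(0.493)/(1 + 0.493) = 0.6604
Length factor from 50 to 133 items: n = 133/50 = 2.6600
r_new = n·r_full / (1 + (n − 1)·r_full) = 1.7567 / 2.0963 ≈ 0.8380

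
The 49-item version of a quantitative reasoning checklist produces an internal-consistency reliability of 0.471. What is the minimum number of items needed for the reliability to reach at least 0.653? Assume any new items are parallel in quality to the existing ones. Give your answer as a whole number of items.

104

Spearman-Brown solved for the length factor n:
n = r_target (1 − r_old) / [ r_old (1 − r_target) ]
n = 0.653(1 − 0.471) / [0.471(1 − 0.653)]
n = 0.345437 / 0.163437 ≈ 2.1136
Items needed = n × 49 = 2.1136 × 49 ≈ 103.57 → round up to 104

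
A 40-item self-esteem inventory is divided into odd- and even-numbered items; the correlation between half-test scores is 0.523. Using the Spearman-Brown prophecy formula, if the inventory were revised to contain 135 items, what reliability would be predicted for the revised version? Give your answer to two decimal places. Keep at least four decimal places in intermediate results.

0.88

Spearman-Brown correction (n = 2): r_full = 2·0.523/(1 + 0.523) = 0.6868
Length factor from 40 to 135 items: n = 135/40 = 3.3750
r_new = n·r_full / (1 + (n − 1)·r_full) = 2.3179 / 2.6311 ≈ 0.8810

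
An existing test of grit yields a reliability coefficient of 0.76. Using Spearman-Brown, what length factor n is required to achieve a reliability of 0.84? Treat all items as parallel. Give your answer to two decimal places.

n = [0.84 × 0.24] / [0.76 × 0.16]
  = 0.2016 / 0.1216 = 1.6579

1.66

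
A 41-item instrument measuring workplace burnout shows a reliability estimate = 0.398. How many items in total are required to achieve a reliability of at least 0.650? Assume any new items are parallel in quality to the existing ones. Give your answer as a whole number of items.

116

Spearman-Brown solved for the length factor n:
n = r*(1 − r) / [ r (1 − r*) ]
n = 0.650 × (1 − 0.398) / [ 0.398 × (1 − 0.650) ]
n = 0.391300 / 0.139300 ≈ 2.8090
Items needed = n × 41 = 2.8090 × 41 ≈ 115.17 → round up to 116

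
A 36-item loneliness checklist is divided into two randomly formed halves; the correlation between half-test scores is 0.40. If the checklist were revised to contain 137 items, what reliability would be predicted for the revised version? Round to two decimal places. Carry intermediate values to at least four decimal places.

First correct the split-half correlation to full-test reliability: r_full = 2 × 0.40 / (1 + 0.40) ≈ 0.5714
Length factor from 36 to 137 items: n = 137/36 = 3.8056
r_new = n·r_full / (1 + (n − 1)·r_full) = 2.1745 / 2.6031 ≈ 0.8354

0.84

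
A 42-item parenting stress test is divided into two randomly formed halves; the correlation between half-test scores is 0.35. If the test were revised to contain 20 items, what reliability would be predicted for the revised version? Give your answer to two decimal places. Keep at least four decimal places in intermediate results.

0.34

First correct the split-half correlation to full-test reliability: r_full = 2 × 0.35 / (1 + 0.35) ≈ 0.5185
Then adjust to 20 items: n = 20/42 = 0.4762
r_new = n·r_full / (1 + (n − 1)·r_full) = 0.2469 / 0.7284 ≈ 0.3390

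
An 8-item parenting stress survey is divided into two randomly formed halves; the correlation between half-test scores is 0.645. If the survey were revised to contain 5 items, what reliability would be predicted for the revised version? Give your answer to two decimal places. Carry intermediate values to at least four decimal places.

0.69

First correct the split-half correlation to full-test reliability: r_full = 2 × 0.645 / (1 + 0.645) ≈ 0.7842
Length factor from 8 to 5 items: n = 5/8 = 0.6250
r_new = n·r_full / (1 + (n − 1)·r_full) = 0.4901 / 0.7059 ≈ 0.6943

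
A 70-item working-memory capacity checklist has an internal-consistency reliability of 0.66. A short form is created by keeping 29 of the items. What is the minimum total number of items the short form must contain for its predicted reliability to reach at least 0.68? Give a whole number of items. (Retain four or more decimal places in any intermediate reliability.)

First, r for the 29-item form: n = 29/70 = 0.4143, so r_29 = 0.4143·0.66/(1 + (0.4143 − 1)·0.66) = 0.4457
Then solve for n' with r_old = 0.4457, r_target = 0.68: n' = 0.68(1 − 0.4457)/[0.4457(1 − 0.68)] = 2.6428
Total items = 2.6428 × 29 = 76.64, rounded up to 77.

77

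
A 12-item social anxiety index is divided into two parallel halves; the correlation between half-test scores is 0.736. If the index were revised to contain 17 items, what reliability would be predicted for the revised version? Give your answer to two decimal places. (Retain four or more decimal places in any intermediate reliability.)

Full-test reliability from the split-half r: r_full = 2(0.736)/(1 + 0.736) = 0.8479
Length factor from 12 to 17 items: n = 17/12 = 1.4167
r_new = n·r_full / (1 + (n − 1)·r_full) = 1.2012 / 1.3533 ≈ 0.8876

0.89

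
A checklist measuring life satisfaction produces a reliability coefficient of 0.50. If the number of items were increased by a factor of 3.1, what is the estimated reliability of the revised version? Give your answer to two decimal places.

0.76

By Spearman-Brown, r_new = n r / (1 + (n − 1) r).
r_new = (3.1 × 0.50) / (1 + (3.1 − 1) × 0.50)
r_new = 1.5500 / 2.0500 ≈ 0.7561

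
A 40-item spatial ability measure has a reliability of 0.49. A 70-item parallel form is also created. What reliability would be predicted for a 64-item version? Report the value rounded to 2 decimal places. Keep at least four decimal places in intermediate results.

Only the ratio of lengths matters: n = 64/40 = 1.6000
r_{64} = n·r / (1 + (n − 1)·r) = 0.7840 / 1.2940 ≈ 0.6059

0.61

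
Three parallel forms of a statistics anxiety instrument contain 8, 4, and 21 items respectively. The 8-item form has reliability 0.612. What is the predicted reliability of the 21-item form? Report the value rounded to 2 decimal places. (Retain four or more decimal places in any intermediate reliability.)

0.81

The 4-item form is not needed; work directly from the 8-item form with n = 21/8 = 2.6250.
r_{21} = n·r / (1 + (n − 1)·r) = 1.6065 / 1.9945 ≈ 0.8055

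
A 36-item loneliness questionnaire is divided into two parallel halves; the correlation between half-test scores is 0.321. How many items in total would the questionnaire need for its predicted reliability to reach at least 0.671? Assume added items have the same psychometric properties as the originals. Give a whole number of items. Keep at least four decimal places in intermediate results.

78

r_full = 2(0.321)/(1 + 0.321) = 0.4860
Solve Spearman-Brown for n: n = 0.671(1 − 0.4860) / [0.4860(1 − 0.671)] = 2.1570
Required items = 2.1570 × 36 = 77.65, so 78 items.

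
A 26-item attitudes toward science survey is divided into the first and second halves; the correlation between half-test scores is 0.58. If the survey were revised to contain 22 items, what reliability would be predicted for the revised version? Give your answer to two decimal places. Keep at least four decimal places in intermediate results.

First correct the split-half correlation to full-test reliability: r_full = 2 × 0.58 / (1 + 0.58) ≈ 0.7342
Length factor from 26 to 22 items: n = 22/26 = 0.8462
r_new = n·r_full / (1 + (n − 1)·r_full) = 0.6213 / 0.8871 ≈ 0.7004

0.70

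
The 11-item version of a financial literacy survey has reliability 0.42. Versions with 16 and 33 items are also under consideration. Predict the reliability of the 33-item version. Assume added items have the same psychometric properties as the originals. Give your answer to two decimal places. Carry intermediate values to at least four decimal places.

0.68

The 16-item form is not needed; work directly from the 11-item form with n = 33/11 = 3.0000.
r_{33} = n·r / (1 + (n − 1)·r) = 1.2600 / 1.8400 ≈ 0.6848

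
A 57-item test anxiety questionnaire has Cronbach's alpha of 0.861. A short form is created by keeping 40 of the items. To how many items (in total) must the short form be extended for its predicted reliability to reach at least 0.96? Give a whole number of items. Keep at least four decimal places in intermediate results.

221

First, r for the 40-item form: n = 40/57 = 0.7018, so r_40 = 0.7018·0.861/(1 + (0.7018 − 1)·0.861) = 0.8130
Length factor from the short form to reach 0.96: n' = 0.96(1 − 0.8130) / [0.8130(1 − 0.96)] ≈ 5.5203
Total items = 5.5203 × 40 = 220.81, rounded up to 221.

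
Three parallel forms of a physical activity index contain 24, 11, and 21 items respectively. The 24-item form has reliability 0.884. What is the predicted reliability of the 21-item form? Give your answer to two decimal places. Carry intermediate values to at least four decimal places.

0.87

Only the ratio of lengths matters: n = 21/24 = 0.8750
r_{21} = n·r / (1 + (n − 1)·r) = 0.7735 / 0.8895 ≈ 0.8696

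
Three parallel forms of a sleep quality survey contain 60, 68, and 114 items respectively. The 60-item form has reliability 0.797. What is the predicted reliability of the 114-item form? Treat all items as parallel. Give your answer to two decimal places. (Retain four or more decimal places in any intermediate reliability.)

0.88

The 68-item form is not needed; work directly from the 60-item form with n = 114/60 = 1.9000.
r_{114} = n·r / (1 + (n − 1)·r) = 1.5143 / 1.7173 ≈ 0.8818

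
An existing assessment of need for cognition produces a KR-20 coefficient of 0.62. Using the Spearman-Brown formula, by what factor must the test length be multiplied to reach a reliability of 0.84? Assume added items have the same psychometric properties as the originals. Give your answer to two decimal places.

Spearman-Brown solved for the length factor n:
n = r_target (1 − r_old) / [ r_old (1 − r_target) ]
n = 0.84 × (1 − 0.62) / [ 0.62 × (1 − 0.84) ]
  = 0.3192 / 0.0992 = 3.2177

3.22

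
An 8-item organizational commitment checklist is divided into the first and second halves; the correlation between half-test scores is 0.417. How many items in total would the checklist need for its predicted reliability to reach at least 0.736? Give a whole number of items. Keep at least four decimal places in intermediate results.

16

Corrected full-test reliability: r_full = 2 × 0.417 / (1 + 0.417) ≈ 0.5886
n = r_tgt(1 − r_full) / [r_full(1 − r_tgt)] = 0.736 × 0.4114 / (0.5886 × 0.264) ≈ 1.9486
Items = 1.9486 × 8 ≈ 15.59 → 16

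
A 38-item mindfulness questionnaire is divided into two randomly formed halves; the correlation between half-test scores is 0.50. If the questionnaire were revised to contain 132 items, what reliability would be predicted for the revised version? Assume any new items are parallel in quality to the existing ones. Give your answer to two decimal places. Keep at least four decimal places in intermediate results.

Full-test reliability from the split-half r: r_full = 2(0.50)/(1 + 0.50) = 0.6667
Then adjust to 132 items: n = 132/38 = 3.4737
r_new = n·r_full / (1 + (n − 1)·r_full) = 2.3159 / 2.6492 ≈ 0.8742

0.87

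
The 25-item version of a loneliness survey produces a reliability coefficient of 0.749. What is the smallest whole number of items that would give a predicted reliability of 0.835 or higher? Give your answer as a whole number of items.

Rearranging the Spearman-Brown formula for n,
n = r*(1 − r) / [ r (1 − r*) ]
n = [0.835 × 0.251] / [0.749 × 0.165]
  = 0.209585 / 0.123585 = 1.6959
So the test needs 1.6959 × 25 ≈ 42.40 items; rounding up, 43.

43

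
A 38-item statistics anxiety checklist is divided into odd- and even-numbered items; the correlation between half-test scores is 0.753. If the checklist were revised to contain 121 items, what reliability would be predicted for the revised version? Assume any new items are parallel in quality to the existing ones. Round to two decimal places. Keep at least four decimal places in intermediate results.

Spearman-Brown correction (n = 2): r_full = 2·0.753/(1 + 0.753) = 0.8591
Then adjust to 121 items: n = 121/38 = 3.1842
r_new = n·r_full / (1 + (n − 1)·r_full) = 2.7355 / 2.8764 ≈ 0.9510

0.95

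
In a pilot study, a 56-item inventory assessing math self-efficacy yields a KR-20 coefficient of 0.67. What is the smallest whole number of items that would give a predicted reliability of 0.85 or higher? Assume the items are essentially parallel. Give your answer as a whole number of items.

157

Spearman-Brown solved for the length factor n:
n = r*(1 − r) / [ r (1 − r*) ]
n = 0.85(1 − 0.67) / [0.67(1 − 0.85)]
  = 0.2805 / 0.1005 = 2.7910
Items needed = n × 56 = 2.7910 × 56 ≈ 156.30 → round up to 157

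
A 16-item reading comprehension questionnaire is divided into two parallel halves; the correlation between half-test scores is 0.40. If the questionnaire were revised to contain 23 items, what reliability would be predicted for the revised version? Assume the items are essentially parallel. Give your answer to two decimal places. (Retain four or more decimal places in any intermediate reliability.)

Full-test reliability from the split-half r: r_full = 2(0.40)/(1 + 0.40) = 0.5714
Then adjust to 23 items: n = 23/16 = 1.4375
r_new = n·r_full / (1 + (n − 1)·r_full) = 0.8214 / 1.2500 ≈ 0.6571

0.66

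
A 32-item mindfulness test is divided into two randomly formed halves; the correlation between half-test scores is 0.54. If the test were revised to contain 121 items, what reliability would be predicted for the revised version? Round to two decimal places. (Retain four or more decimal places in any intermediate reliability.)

0.90

Spearman-Brown correction (n = 2): r_full = 2·0.54/(1 + 0.54) = 0.7013
Length factor from 32 to 121 items: n = 121/32 = 3.7812
r_new = n·r_full / (1 + (n − 1)·r_full) = 2.6518 / 2.9505 ≈ 0.8988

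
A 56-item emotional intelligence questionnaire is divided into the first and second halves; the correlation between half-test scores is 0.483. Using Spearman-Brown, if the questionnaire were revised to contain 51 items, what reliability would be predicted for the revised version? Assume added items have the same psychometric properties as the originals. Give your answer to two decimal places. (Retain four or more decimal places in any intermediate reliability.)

Full-test reliability from the split-half r: r_full = 2(0.483)/(1 + 0.483) = 0.6514
Then adjust to 51 items: n = 51/56 = 0.9107
r_new = n·r_full / (1 + (n − 1)·r_full) = 0.5932 / 0.9418 ≈ 0.6299

0.63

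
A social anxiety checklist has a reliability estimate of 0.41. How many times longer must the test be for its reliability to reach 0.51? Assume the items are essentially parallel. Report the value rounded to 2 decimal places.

1.50

n = 0.51 × (1 − 0.41) / [ 0.41 × (1 − 0.51) ]
  = 0.3009 / 0.2009 = 1.4978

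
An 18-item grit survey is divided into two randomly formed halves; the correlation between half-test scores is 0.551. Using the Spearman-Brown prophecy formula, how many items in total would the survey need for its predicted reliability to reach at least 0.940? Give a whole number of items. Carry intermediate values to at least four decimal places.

115

r_full = 2(0.551)/(1 + 0.551) = 0.7105
Solve Spearman-Brown for n: n = 0.940(1 − 0.7105) / [0.7105(1 − 0.940)] = 6.3835
Items = 6.3835 × 18 ≈ 114.90 → 115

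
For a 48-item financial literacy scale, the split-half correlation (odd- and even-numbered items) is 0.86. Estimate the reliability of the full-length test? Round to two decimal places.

The full test is twice the length of either half (n = 2).
r_full = 2(0.86) / (1 + 0.86)
       = 1.7200 / 1.8600 = 0.9247

0.92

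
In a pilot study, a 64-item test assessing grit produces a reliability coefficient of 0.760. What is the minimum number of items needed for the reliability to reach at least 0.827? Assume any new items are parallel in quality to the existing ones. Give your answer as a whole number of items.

Spearman-Brown solved for the length factor n:
n = r*(1 − r) / [ r (1 − r*) ]
n = 0.827 × (1 − 0.760) / [ 0.760 × (1 − 0.827) ]
n = 0.198480 / 0.131480 ≈ 1.5096
1.5096 × 64 = 96.61 → 97 items

97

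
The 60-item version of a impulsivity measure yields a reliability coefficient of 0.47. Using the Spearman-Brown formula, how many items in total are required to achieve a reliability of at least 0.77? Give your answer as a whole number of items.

227

Invert Spearman-Brown to solve for n:
n = r*(1 − r) / [ r (1 − r*) ]
n = [0.77 × 0.53] / [0.47 × 0.23]
  = 0.4081 / 0.1081 = 3.7752
So the test needs 3.7752 × 60 ≈ 226.51 items; rounding up, 227.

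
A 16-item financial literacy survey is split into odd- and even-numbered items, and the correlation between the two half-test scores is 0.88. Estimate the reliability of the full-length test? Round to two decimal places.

The full test is twice the length of either half (n = 2).
r_full = 2(0.88) / (1 + 0.88)
       = 1.7600 / 1.8800 = 0.9362

0.94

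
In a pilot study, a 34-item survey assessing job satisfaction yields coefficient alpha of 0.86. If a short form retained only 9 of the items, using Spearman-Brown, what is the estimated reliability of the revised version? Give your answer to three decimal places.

n = 9/34 = 0.2647
By Spearman-Brown, r_new = n r / (1 + (n − 1) r).
r_new = (0.2647 × 0.86) / (1 + (0.2647 − 1) × 0.86)
     = 0.2276 / 0.3676 = 0.6192

0.619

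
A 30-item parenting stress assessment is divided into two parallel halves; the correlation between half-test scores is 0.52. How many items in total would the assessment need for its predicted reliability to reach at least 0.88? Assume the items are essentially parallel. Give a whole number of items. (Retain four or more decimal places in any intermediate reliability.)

Corrected full-test reliability: r_full = 2 × 0.52 / (1 + 0.52) ≈ 0.6842
n = r_tgt(1 − r_full) / [r_full(1 − r_tgt)] = 0.88 × 0.3158 / (0.6842 × 0.12) ≈ 3.3848
Items = 3.3848 × 30 ≈ 101.54 → 102

102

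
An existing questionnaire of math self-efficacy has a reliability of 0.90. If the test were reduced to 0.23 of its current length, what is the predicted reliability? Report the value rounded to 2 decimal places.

Apply the Spearman-Brown prophecy formula, r' = nr / [1 + (n − 1)r]:
r_new = 0.23·0.90 / [1 + (0.23 − 1)·0.90]
r_new = 0.2070 / 0.3070 ≈ 0.6743

0.67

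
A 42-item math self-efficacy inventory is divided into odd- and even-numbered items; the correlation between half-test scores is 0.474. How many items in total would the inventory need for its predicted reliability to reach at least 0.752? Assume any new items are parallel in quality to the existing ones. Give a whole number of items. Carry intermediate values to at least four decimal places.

Corrected full-test reliability: r_full = 2 × 0.474 / (1 + 0.474) ≈ 0.6431
n = r_tgt(1 − r_full) / [r_full(1 − r_tgt)] = 0.752 × 0.3569 / (0.6431 × 0.248) ≈ 1.6828
Items = 1.6828 × 42 ≈ 70.68 → 71

71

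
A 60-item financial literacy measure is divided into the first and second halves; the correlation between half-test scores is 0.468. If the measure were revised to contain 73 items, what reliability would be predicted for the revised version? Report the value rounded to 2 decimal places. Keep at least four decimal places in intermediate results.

Spearman-Brown correction (n = 2): r_full = 2·0.468/(1 + 0.468) = 0.6376
Then adjust to 73 items: n = 73/60 = 1.2167
r_new = n·r_full / (1 + (n − 1)·r_full) = 0.7758 / 1.1382 ≈ 0.6816

0.68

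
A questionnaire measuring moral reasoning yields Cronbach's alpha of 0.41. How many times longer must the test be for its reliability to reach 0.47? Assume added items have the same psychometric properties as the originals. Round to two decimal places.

1.28

Invert Spearman-Brown to solve for n:
n = r_target (1 − r_old) / [ r_old (1 − r_target) ]
n = [0.47 × 0.59] / [0.41 × 0.53]
  = 0.2773 / 0.2173 = 1.2761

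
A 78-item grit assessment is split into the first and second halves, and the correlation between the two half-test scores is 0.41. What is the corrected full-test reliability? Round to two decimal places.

Each half is half the length of the full test, so the full test is n = 2 times a half.
r_full = 2(0.41) / (1 + 0.41)
r_full = 0.8200 / 1.4100 ≈ 0.5816

0.58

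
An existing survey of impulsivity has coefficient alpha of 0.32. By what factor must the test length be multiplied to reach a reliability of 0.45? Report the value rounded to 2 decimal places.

1.74

Invert Spearman-Brown to solve for n:
n = r*(1 − r) / [ r (1 − r*) ]
n = 0.45 × (1 − 0.32) / [ 0.32 × (1 − 0.45) ]
n = 0.3060 / 0.1760 ≈ 1.7386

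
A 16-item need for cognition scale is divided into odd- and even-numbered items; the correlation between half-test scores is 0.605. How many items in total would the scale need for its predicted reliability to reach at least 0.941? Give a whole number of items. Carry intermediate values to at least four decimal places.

Corrected full-test reliability: r_full = 2 × 0.605 / (1 + 0.605) ≈ 0.7539
n = r_tgt(1 − r_full) / [r_full(1 − r_tgt)] = 0.941 × 0.2461 / (0.7539 × 0.059) ≈ 5.2064
Items = 5.2064 × 16 ≈ 83.30 → 84

84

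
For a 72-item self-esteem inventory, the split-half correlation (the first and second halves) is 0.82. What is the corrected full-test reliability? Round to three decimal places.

0.901

The full test is twice the length of either half (n = 2).
r_full = 2(0.82) / (1 + 0.82)
r_full = 1.6400 / 1.8200 ≈ 0.9011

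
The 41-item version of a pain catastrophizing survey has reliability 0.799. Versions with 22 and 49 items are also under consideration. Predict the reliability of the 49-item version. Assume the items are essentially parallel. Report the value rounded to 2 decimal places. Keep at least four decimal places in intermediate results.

Only the ratio of lengths matters: n = 49/41 = 1.1951
r_{49} = n·r / (1 + (n − 1)·r) = 0.9549 / 1.1559 ≈ 0.8261

0.83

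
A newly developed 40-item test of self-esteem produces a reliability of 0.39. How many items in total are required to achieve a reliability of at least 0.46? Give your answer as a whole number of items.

54

Spearman-Brown solved for the length factor n:
n = r*(1 − r) / [ r (1 − r*) ]
n = 0.46(1 − 0.39) / [0.39(1 − 0.46)]
  = 0.2806 / 0.2106 = 1.3324
Items needed = n × 40 = 1.3324 × 40 ≈ 53.30 → round up to 54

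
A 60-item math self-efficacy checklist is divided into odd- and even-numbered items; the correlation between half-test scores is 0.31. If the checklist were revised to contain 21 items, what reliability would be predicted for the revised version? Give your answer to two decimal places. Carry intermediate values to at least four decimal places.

First correct the split-half correlation to full-test reliability: r_full = 2 × 0.31 / (1 + 0.31) ≈ 0.4733
Then adjust to 21 items: n = 21/60 = 0.3500
r_new = n·r_full / (1 + (n − 1)·r_full) = 0.1657 / 0.6924 ≈ 0.2393

0.24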